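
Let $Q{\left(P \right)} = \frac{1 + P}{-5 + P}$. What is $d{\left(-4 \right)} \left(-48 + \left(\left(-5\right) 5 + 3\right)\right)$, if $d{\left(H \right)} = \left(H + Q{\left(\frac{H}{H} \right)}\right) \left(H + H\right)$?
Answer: $-2520$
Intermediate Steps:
$Q{\left(P \right)} = \frac{1 + P}{-5 + P}$
$d{\left(H \right)} = 2 H \left(- \frac{1}{2} + H\right)$ ($d{\left(H \right)} = \left(H + \frac{1 + \frac{H}{H}}{-5 + \frac{H}{H}}\right) \left(H + H\right) = \left(H + \frac{1 + 1}{-5 + 1}\right) 2 H = \left(H + \frac{1}{-4} \cdot 2\right) 2 H = \left(H - \frac{1}{2}\right) 2 H = \left(- \frac{1}{2} + H\right) 2 H = 2 H \left(- \frac{1}{2} + H\right)$)
$d{\left(-4 \right)} \left(-48 + \left(\left(-5\right) 5 + 3\right)\right) = - 4 \left(-1 + 2 \left(-4\right)\right) \left(-48 + \left(\left(-5\right) 5 + 3\right)\right) = - 4 \left(-1 - 8\right) \left(-48 + \left(-25 + 3\right)\right) = \left(-4\right) \left(-9\right) \left(-48 - 22\right) = 36 \left(-70\right) = -2520$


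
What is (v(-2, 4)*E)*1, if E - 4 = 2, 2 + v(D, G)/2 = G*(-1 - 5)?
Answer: -312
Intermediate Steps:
v(D, G) = -4 - 12*G (v(D, G) = -4 + 2*(G*(-1 - 5)) = -4 + 2*(G*(-6)) = -4 + 2*(-6*G) = -4 - 12*G)
E = 6 (E = 4 + 2 = 6)
(v(-2, 4)*E)*1 = ((-4 - 12*4)*6)*1 = ((-4 - 48)*6)*1 = -52*6*1 = -312*1 = -312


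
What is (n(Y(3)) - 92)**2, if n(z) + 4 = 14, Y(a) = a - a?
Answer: 6724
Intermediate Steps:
Y(a) = 0
n(z) = 10 (n(z) = -4 + 14 = 10)
(n(Y(3)) - 92)**2 = (10 - 92)**2 = (-82)**2 = 6724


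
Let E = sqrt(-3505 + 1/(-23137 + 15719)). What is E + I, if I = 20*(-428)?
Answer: -8560 + 3*I*sqrt(21429852782)/7418 ≈ -8560.0 + 59.203*I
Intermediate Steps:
E = 3*I*sqrt(21429852782)/7418 (E = sqrt(-3505 + 1/(-7418)) = sqrt(-3505 - 1/7418) = sqrt(-26000091/7418) = 3*I*sqrt(21429852782)/7418 ≈ 59.203*I)
I = -8560
E + I = 3*I*sqrt(21429852782)/7418 - 8560 = -8560 + 3*I*sqrt(21429852782)/7418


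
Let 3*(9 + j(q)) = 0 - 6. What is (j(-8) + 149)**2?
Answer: 19044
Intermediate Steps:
j(q) = -11 (j(q) = -9 + (0 - 6)/3 = -9 + (1/3)*(-6) = -9 - 2 = -11)
(j(-8) + 149)**2 = (-11 + 149)**2 = 138**2 = 19044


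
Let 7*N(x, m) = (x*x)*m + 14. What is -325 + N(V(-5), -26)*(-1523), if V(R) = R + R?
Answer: 3936203/7 ≈ 5.6232e+5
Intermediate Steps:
V(R) = 2*R
N(x, m) = 2 + m*x²/7 (N(x, m) = ((x*x)*m + 14)/7 = (x²*m + 14)/7 = (m*x² + 14)/7 = (14 + m*x²)/7 = 2 + m*x²/7)
-325 + N(V(-5), -26)*(-1523) = -325 + (2 + (⅐)*(-26)*(2*(-5))²)*(-1523) = -325 + (2 + (⅐)*(-26)*(-10)²)*(-1523) = -325 + (2 + (⅐)*(-26)*100)*(-1523) = -325 + (2 - 2600/7)*(-1523) = -325 - 2586/7*(-1523) = -325 + 3938478/7 = 3936203/7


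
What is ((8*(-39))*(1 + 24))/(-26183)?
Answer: 7800/26183 ≈ 0.29790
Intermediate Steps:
((8*(-39))*(1 + 24))/(-26183) = -312*25*(-1/26183) = -7800*(-1/26183) = 7800/26183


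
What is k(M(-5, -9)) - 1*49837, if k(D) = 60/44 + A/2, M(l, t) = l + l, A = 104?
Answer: -547620/11 ≈ -49784.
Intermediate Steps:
M(l, t) = 2*l
k(D) = 587/11 (k(D) = 60/44 + 104/2 = 60*(1/44) + 104*(1/2) = 15/11 + 52 = 587/11)
k(M(-5, -9)) - 1*49837 = 587/11 - 1*49837 = 587/11 - 49837 = -547620/11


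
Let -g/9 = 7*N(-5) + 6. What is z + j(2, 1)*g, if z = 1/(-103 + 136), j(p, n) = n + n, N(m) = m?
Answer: 17227/33 ≈ 522.03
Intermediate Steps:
j(p, n) = 2*n
z = 1/33 ≈ 0.030303
g = 261 (g = -9*(7*(-5) + 6) = -9*(-35 + 6) = -9*(-29) = 261)
z + j(2, 1)*g = 1/33 + (2*1)*261 = 1/33 + 2*261 = 1/33 + 522 = 17227/33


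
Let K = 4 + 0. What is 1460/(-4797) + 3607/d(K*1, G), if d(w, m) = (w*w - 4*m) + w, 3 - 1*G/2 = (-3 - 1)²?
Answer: 17121739/594828 ≈ 28.784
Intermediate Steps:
K = 4
G = -26 (G = 6 - 2*(-3 - 1)² = 6 - 2*(-4)² = 6 - 2*16 = 6 - 32 = -26)
d(w, m) = w + w² - 4*m (d(w, m) = (w² - 4*m) + w = w + w² - 4*m)
1460/(-4797) + 3607/d(K*1, G) = 1460/(-4797) + 3607/(4*1 + (4*1)² - 4*(-26)) = 1460*(-1/4797) + 3607/(4 + 4² + 104) = -1460/4797 + 3607/(4 + 16 + 104) = -1460/4797 + 3607/124 = 17121739/594828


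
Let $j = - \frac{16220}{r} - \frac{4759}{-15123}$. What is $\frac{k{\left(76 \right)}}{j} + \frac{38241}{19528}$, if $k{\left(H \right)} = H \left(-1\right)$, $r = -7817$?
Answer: $- \frac{164645468585565}{5516585071064} \approx -29.846$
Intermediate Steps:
$j = \frac{282496163}{118216491}$ ($j = - \frac{16220}{-7817} - \frac{4759}{-15123} = \left(-16220\right) \left(- \frac{1}{7817}\right) - - \frac{4759}{15123} = \frac{16220}{7817} + \frac{4759}{15123} = \frac{282496163}{118216491} \approx 2.3897$)
$k{\left(H \right)} = - H$
$\frac{k{\left(76 \right)}}{j} + \frac{38241}{19528} = \frac{\left(-1\right) 76}{\frac{282496163}{118216491}} + \frac{38241}{19528} = \left(-76\right) \frac{118216491}{282496163} + 38241 \cdot \frac{1}{19528} = - \frac{8984453316}{282496163} + \frac{38241}{19528} = - \frac{164645468585565}{5516585071064}$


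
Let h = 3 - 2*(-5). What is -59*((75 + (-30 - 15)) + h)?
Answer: -2537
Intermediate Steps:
h = 13 (h = 3 + 10 = 13)
-59*((75 + (-30 - 15)) + h) = -59*((75 + (-30 - 15)) + 13) = -59*((75 - 45) + 13) = -59*(30 + 13) = -59*43 = -2537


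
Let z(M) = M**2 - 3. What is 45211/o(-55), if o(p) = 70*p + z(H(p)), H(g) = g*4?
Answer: 45211/44547 ≈ 1.0149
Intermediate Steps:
H(g) = 4*g
z(M) = -3 + M**2
o(p) = -3 + 16*p**2 + 70*p (o(p) = 70*p + (-3 + (4*p)**2) = 70*p + (-3 + 16*p**2) = -3 + 16*p**2 + 70*p)
45211/o(-55) = 45211/(-3 + 16*(-55)**2 + 70*(-55)) = 45211/(-3 + 16*3025 - 3850) = 45211/(-3 + 48400 - 3850) = 45211/44547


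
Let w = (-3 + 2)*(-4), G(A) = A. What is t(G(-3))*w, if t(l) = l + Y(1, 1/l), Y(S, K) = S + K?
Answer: -28/3 ≈ -9.3333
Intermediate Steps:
Y(S, K) = K + S
t(l) = 1 + l + 1/l (t(l) = l + (1/l + 1) = l + (1 + 1/l) = 1 + l + 1/l)
w = 4 (w = -1*(-4) = 4)
t(G(-3))*w = (1 - 3 + 1/(-3))*4 = (1 - 3 - ⅓)*4 = -7/3*4 = -28/3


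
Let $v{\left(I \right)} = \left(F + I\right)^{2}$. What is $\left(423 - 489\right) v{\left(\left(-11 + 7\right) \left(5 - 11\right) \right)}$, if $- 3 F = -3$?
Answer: $-41250$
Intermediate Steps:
$F = 1$ ($F = \left(- \frac{1}{3}\right) \left(-3\right) = 1$)
$v{\left(I \right)} = \left(1 + I\right)^{2}$
$\left(423 - 489\right) v{\left(\left(-11 + 7\right) \left(5 - 11\right) \right)} = \left(423 - 489\right) \left(1 + \left(-11 + 7\right) \left(5 - 11\right)\right)^{2} = - 66 \left(1 - -24\right)^{2} = - 66 \left(1 + 24\right)^{2} = - 66 \cdot 25^{2} = \left(-66\right) 625 = -41250$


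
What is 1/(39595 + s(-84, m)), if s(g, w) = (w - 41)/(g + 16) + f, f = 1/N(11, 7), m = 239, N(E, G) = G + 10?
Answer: 34/1346133 ≈ 2.5258e-5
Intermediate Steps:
N(E, G) = 10 + G
f = 1/17 (f = 1/(10 + 7) = 1/17 ≈ 0.058824)
s(g, w) = 1/17 + (-41 + w)/(16 + g) (s(g, w) = (w - 41)/(g + 16) + 1/17 = (-41 + w)/(16 + g) + 1/17 = 1/17 + (-41 + w)/(16 + g))
1/(39595 + s(-84, m)) = 1/(39595 + (-681 - 84 + 17*239)/(17*(16 - 84))) = 1/(39595 + (1/17)*(-681 - 84 + 4063)/(-68)) = 1/(39595 + (1/17)*(-1/68)*3298) = 1/(39595 - 97/34) = 1/(1346133/34) = 34/1346133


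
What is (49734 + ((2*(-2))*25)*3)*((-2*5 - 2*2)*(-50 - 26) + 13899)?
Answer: 739680942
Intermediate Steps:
(49734 + ((2*(-2))*25)*3)*((-2*5 - 2*2)*(-50 - 26) + 13899) = (49734 - 4*25*3)*((-10 - 4)*(-76) + 13899) = (49734 - 100*3)*(-14*(-76) + 13899) = (49734 - 300)*(1064 + 13899) = 49434*14963 = 739680942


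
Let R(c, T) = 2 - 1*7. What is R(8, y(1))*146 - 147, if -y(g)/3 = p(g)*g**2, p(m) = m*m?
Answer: -877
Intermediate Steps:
p(m) = m**2
y(g) = -3*g**4 (y(g) = -3*g**2*g**2 = -3*g**4)
R(c, T) = -5 (R(c, T) = 2 - 7 = -5)
R(8, y(1))*146 - 147 = -5*146 - 147 = -730 - 147 = -877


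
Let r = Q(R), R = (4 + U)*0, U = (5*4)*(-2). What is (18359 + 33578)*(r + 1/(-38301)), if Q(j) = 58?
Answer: 115375812209/38301 ≈ 3.0123e+6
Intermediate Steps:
U = -40 (U = 20*(-2) = -40)
R = 0 (R = (4 - 40)*0 = -36*0 = 0)
r = 58
(18359 + 33578)*(r + 1/(-38301)) = (18359 + 33578)*(58 + 1/(-38301)) = 51937*(58 - 1/38301) = 51937*(2221457/38301) = 115375812209/38301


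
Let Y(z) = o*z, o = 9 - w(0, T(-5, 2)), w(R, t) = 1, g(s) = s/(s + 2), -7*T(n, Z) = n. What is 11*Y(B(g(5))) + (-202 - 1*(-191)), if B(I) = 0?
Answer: -11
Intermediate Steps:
T(n, Z) = -n/7
g(s) = s/(2 + s)
o = 8 (o = 9 - 1*1 = 9 - 1 = 8)
Y(z) = 8*z
11*Y(B(g(5))) + (-202 - 1*(-191)) = 11*(8*0) + (-202 - 1*(-191)) = 11*0 + (-202 + 191) = 0 - 11 = -11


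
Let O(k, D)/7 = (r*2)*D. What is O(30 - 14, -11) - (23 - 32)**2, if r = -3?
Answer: 381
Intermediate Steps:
O(k, D) = -42*D (O(k, D) = 7*((-3*2)*D) = 7*(-6*D) = -42*D)
O(30 - 14, -11) - (23 - 32)**2 = -42*(-11) - (23 - 32)**2 = 462 - 1*(-9)**2 = 462 - 1*81 = 462 - 81 = 381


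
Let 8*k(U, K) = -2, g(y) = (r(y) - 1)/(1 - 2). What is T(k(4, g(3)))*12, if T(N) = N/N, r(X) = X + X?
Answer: 12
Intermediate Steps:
r(X) = 2*X
g(y) = 1 - 2*y (g(y) = (2*y - 1)/(1 - 2) = (-1 + 2*y)/(-1) = (-1 + 2*y)*(-1) = 1 - 2*y)
k(U, K) = -¼ (k(U, K) = (⅛)*(-2) = -¼)
T(N) = 1
T(k(4, g(3)))*12 = 1*12 = 12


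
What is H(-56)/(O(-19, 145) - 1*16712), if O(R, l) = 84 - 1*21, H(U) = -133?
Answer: 133/16649 ≈ 0.0079885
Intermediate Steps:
O(R, l) = 63 (O(R, l) = 84 - 21 = 63)
H(-56)/(O(-19, 145) - 1*16712) = -133/(63 - 1*16712) = -133/(63 - 16712) = -133/(-16649) = -133*(-1/16649) = 133/16649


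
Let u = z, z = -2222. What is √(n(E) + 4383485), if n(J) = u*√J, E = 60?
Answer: √(4383485 - 4444*√15) ≈ 2089.6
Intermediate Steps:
u = -2222
n(J) = -2222*√J
√(n(E) + 4383485) = √(-4444*√15 + 4383485) = √(4383485 - 4444*√15)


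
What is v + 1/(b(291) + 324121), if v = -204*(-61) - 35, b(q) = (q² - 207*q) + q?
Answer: 4328954105/348856 ≈ 12409.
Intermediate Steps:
b(q) = q² - 206*q
v = 12409 (v = 12444 - 35 = 12409)
v + 1/(b(291) + 324121) = 12409 + 1/(291*(-206 + 291) + 324121) = 12409 + 1/(291*85 + 324121) = 12409 + 1/(24735 + 324121) = 12409 + 1/348856 = 4328954105/348856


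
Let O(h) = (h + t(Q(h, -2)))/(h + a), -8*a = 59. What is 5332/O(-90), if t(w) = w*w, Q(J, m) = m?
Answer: 24149/4 ≈ 6037.3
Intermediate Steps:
t(w) = w²
a = -59/8 (a = -⅛*59 = -59/8 ≈ -7.3750)
O(h) = (4 + h)/(-59/8 + h) (O(h) = (h + (-2)²)/(h - 59/8) = (h + 4)/(-59/8 + h) = (4 + h)/(-59/8 + h))
5332/O(-90) = 5332/((8*(4 - 90)/(-59 + 8*(-90)))) = 5332/((8*(-86)/(-59 - 720))) = 5332/((8*(-86)/(-779))) = 5332/((8*(-1/779)*(-86))) = 5332/(688/779) = 5332*(779/688) = 24149/4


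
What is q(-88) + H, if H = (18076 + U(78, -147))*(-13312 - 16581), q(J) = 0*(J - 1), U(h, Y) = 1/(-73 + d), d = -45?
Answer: -63760782531/118 ≈ -5.4035e+8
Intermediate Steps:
U(h, Y) = -1/118 (U(h, Y) = 1/(-73 - 45) = 1/(-118) = -1/118)
q(J) = 0 (q(J) = 0*(-1 + J) = 0)
H = -63760782531/118 (H = (18076 - 1/118)*(-13312 - 16581) = (2132967/118)*(-29893) = -63760782531/118 ≈ -5.4035e+8)
q(-88) + H = 0 - 63760782531/118 = -63760782531/118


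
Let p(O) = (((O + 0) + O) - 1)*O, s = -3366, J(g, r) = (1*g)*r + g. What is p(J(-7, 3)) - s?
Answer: 4962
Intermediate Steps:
J(g, r) = g + g*r (J(g, r) = g*r + g = g + g*r)
p(O) = O*(-1 + 2*O) (p(O) = ((O + O) - 1)*O = (2*O - 1)*O = (-1 + 2*O)*O = O*(-1 + 2*O))
p(J(-7, 3)) - s = (-7*(1 + 3))*(-1 + 2*(-7*(1 + 3))) - 1*(-3366) = (-7*4)*(-1 + 2*(-7*4)) + 3366 = -28*(-1 + 2*(-28)) + 3366 = -28*(-1 - 56) + 3366 = -28*(-57) + 3366 = 1596 + 3366 = 4962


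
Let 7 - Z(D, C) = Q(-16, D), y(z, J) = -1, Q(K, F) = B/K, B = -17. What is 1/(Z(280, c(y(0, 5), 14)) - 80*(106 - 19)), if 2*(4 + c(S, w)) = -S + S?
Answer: -16/111265 ≈ -0.00014380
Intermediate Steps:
Q(K, F) = -17/K
c(S, w) = -4 (c(S, w) = -4 + (-S + S)/2 = -4 + (½)*0 = -4 + 0 = -4)
Z(D, C) = 95/16 (Z(D, C) = 7 - (-17)/(-16) = 7 - (-17)*(-1)/16 = 7 - 1*17/16 = 7 - 17/16 = 95/16)
1/(Z(280, c(y(0, 5), 14)) - 80*(106 - 19)) = 1/(95/16 - 80*(106 - 19)) = 1/(95/16 - 80*87) = 1/(95/16 - 6960) = 1/(-111265/16) = -16/111265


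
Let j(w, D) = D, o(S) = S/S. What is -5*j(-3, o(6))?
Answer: -5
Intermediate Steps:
o(S) = 1
-5*j(-3, o(6)) = -5*1 = -5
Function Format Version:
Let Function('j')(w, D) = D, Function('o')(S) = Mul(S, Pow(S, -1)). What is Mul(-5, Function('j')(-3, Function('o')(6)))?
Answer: -5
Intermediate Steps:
Function('o')(S) = 1
Mul(-5, Function('j')(-3, Function('o')(6))) = Mul(-5, 1) = -5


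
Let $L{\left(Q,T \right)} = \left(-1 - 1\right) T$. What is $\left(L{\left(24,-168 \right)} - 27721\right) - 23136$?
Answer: $-50521$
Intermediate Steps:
$L{\left(Q,T \right)} = - 2 T$
$\left(L{\left(24,-168 \right)} - 27721\right) - 23136 = \left(\left(-2\right) \left(-168\right) - 27721\right) - 23136 = \left(336 - 27721\right) - 23136 = -27385 - 23136 = -50521$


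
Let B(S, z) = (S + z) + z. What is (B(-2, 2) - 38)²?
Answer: 1296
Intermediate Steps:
B(S, z) = S + 2*z
(B(-2, 2) - 38)² = ((-2 + 2*2) - 38)² = ((-2 + 4) - 38)² = (2 - 38)² = (-36)² = 1296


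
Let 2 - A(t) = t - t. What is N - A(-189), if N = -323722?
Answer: -323724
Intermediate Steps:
A(t) = 2 (A(t) = 2 - (t - t) = 2 - 1*0 = 2 + 0 = 2)
N - A(-189) = -323722 - 1*2 = -323722 - 2 = -323724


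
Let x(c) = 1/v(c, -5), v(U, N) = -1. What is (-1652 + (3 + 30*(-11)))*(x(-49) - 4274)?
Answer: 8460225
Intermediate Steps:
x(c) = -1 (x(c) = 1/(-1) = -1)
(-1652 + (3 + 30*(-11)))*(x(-49) - 4274) = (-1652 + (3 + 30*(-11)))*(-1 - 4274) = (-1652 + (3 - 330))*(-4275) = (-1652 - 327)*(-4275) = -1979*(-4275) = 8460225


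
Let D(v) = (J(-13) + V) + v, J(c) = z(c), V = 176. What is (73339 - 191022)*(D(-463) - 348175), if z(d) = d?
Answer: 41009583425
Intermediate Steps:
J(c) = c
D(v) = 163 + v (D(v) = (-13 + 176) + v = 163 + v)
(73339 - 191022)*(D(-463) - 348175) = (73339 - 191022)*((163 - 463) - 348175) = -117683*(-300 - 348175) = -117683*(-348475) = 41009583425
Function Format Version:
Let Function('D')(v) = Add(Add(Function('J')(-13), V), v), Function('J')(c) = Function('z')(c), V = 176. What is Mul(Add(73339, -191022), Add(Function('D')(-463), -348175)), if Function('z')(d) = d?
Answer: 41009583425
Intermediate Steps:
Function('J')(c) = c
Function('D')(v) = Add(163, v) (Function('D')(v) = Add(Add(-13, 176), v) = Add(163, v))
Mul(Add(73339, -191022), Add(Function('D')(-463), -348175)) = Mul(Add(73339, -191022), Add(Add(163, -463), -348175)) = Mul(-117683, Add(-300, -348175)) = Mul(-117683, -348475) = 41009583425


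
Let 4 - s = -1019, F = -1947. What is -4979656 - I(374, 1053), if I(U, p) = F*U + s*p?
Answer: -5328697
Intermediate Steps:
s = 1023 (s = 4 - 1*(-1019) = 4 + 1019 = 1023)
I(U, p) = -1947*U + 1023*p
-4979656 - I(374, 1053) = -4979656 - (-1947*374 + 1023*1053) = -4979656 - (-728178 + 1077219) = -4979656 - 1*349041 = -4979656 - 349041 = -5328697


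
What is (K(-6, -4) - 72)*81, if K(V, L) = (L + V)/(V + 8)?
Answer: -6237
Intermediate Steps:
K(V, L) = (L + V)/(8 + V)
(K(-6, -4) - 72)*81 = ((-4 - 6)/(8 - 6) - 72)*81 = (-10/2 - 72)*81 = ((½)*(-10) - 72)*81 = (-5 - 72)*81 = -77*81 = -6237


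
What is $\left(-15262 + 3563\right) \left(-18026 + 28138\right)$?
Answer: $-118300288$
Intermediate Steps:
$\left(-15262 + 3563\right) \left(-18026 + 28138\right) = \left(-11699\right) 10112 = -118300288$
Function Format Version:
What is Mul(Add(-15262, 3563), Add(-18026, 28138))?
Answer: -118300288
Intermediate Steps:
Mul(Add(-15262, 3563), Add(-18026, 28138)) = Mul(-11699, 10112) = -118300288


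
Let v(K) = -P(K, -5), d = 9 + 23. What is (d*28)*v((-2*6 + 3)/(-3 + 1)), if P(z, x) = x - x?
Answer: 0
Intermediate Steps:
P(z, x) = 0
d = 32
v(K) = 0 (v(K) = -1*0 = 0)
(d*28)*v((-2*6 + 3)/(-3 + 1)) = (32*28)*0 = 896*0 = 0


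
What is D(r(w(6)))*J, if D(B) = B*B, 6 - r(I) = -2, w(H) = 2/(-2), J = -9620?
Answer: -615680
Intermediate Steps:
w(H) = -1 (w(H) = 2*(-½) = -1)
r(I) = 8 (r(I) = 6 - 1*(-2) = 6 + 2 = 8)
D(B) = B²
D(r(w(6)))*J = 8²*(-9620) = 64*(-9620) = -615680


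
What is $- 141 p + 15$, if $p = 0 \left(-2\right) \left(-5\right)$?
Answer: $15$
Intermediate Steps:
$p = 0$ ($p = 0 \left(-5\right) = 0$)
$- 141 p + 15 = \left(-141\right) 0 + 15 = 0 + 15 = 15$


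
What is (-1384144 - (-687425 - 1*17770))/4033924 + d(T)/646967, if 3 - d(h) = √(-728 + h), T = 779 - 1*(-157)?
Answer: -19097630257/113470248196 - 4*√13/646967 ≈ -0.16833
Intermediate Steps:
T = 936 (T = 779 + 157 = 936)
d(h) = 3 - √(-728 + h)
(-1384144 - (-687425 - 1*17770))/4033924 + d(T)/646967 = (-1384144 - (-687425 - 1*17770))/4033924 + (3 - √(-728 + 936))/646967 = (-1384144 - (-687425 - 17770))*(1/4033924) + (3 - √208)*(1/646967) = (-1384144 - 1*(-705195))*(1/4033924) + (3 - 4*√13)*(1/646967) = (-1384144 + 705195)*(1/4033924) + (3 - 4*√13)*(1/646967) = -678949*1/4033924 + (3/646967 - 4*√13/646967) = -678949/4033924 + (3/646967 - 4*√13/646967) = -19097630257/113470248196 - 4*√13/646967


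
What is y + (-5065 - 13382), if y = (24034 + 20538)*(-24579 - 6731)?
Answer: -1395567767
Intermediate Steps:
y = -1395549320 (y = 44572*(-31310) = -1395549320)
y + (-5065 - 13382) = -1395549320 + (-5065 - 13382) = -1395549320 - 18447 = -1395567767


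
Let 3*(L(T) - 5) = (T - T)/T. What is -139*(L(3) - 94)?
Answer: 12371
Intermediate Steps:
L(T) = 5 (L(T) = 5 + ((T - T)/T)/3 = 5 + (0/T)/3 = 5 + (1/3)*0 = 5 + 0 = 5)
-139*(L(3) - 94) = -139*(5 - 94) = -139*(-89) = 12371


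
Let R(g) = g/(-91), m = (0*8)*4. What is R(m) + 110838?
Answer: 110838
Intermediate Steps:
m = 0 (m = 0*4 = 0)
R(g) = -g/91 (R(g) = g*(-1/91) = -g/91)
R(m) + 110838 = -1/91*0 + 110838 = 0 + 110838 = 110838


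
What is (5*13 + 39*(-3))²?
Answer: 2704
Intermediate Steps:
(5*13 + 39*(-3))² = (65 - 117)² = (-52)² = 2704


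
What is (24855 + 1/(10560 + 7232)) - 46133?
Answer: -378578175/17792 ≈ -21278.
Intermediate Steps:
(24855 + 1/(10560 + 7232)) - 46133 = (24855 + 1/17792) - 46133 = 442220161/17792 - 46133 = -378578175/17792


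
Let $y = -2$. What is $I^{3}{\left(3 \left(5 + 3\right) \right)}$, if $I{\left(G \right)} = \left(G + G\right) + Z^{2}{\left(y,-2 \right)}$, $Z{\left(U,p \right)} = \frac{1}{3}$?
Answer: $\frac{81182737}{729} \approx 1.1136 \cdot 10^{5}$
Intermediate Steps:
$Z{\left(U,p \right)} = \frac{1}{3}$
$I{\left(G \right)} = \frac{1}{9} + 2 G$ ($I{\left(G \right)} = \left(G + G\right) + \left(\frac{1}{3}\right)^{2} = 2 G + \frac{1}{9} = \frac{1}{9} + 2 G$)
$I^{3}{\left(3 \left(5 + 3\right) \right)} = \left(\frac{1}{9} + 2 \cdot 3 \left(5 + 3\right)\right)^{3} = \left(\frac{1}{9} + 2 \cdot 3 \cdot 8\right)^{3} = \left(\frac{1}{9} + 2 \cdot 24\right)^{3} = \left(\frac{1}{9} + 48\right)^{3} = \left(\frac{433}{9}\right)^{3} = \frac{81182737}{729}$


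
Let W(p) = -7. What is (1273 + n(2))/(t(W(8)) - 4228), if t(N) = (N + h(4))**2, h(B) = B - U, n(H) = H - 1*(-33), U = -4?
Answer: -436/1409 ≈ -0.30944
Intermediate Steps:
n(H) = 33 + H (n(H) = H + 33 = 33 + H)
h(B) = 4 + B (h(B) = B - 1*(-4) = B + 4 = 4 + B)
t(N) = (8 + N)**2 (t(N) = (N + (4 + 4))**2 = (N + 8)**2 = (8 + N)**2)
(1273 + n(2))/(t(W(8)) - 4228) = (1273 + (33 + 2))/((8 - 7)**2 - 4228) = (1273 + 35)/(1**2 - 4228) = 1308/(1 - 4228) = 1308/(-4227) = 1308*(-1/4227) = -436/1409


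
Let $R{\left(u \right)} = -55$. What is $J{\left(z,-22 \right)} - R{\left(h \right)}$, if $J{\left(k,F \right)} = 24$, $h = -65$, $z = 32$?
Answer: $79$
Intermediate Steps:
$J{\left(z,-22 \right)} - R{\left(h \right)} = 24 - -55 = 24 + 55 = 79$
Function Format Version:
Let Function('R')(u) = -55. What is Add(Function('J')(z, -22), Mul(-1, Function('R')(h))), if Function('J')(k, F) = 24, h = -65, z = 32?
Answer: 79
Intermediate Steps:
Add(Function('J')(z, -22), Mul(-1, Function('R')(h))) = Add(24, Mul(-1, -55)) = Add(24, 55) = 79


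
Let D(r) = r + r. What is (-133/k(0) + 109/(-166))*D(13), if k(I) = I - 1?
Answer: 285597/83 ≈ 3440.9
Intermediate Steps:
k(I) = -1 + I
D(r) = 2*r
(-133/k(0) + 109/(-166))*D(13) = (-133/(-1 + 0) + 109/(-166))*(2*13) = (-133/(-1) + 109*(-1/166))*26 = (-133*(-1) - 109/166)*26 = (133 - 109/166)*26 = (21969/166)*26 = 285597/83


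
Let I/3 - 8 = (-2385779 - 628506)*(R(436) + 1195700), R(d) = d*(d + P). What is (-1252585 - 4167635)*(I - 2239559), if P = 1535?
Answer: 100727068487775471300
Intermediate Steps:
R(d) = d*(1535 + d) (R(d) = d*(d + 1535) = d*(1535 + d))
I = -18583573424856 (I = 24 + 3*((-2385779 - 628506)*(436*(1535 + 436) + 1195700)) = 24 + 3*(-3014285*(436*1971 + 1195700)) = 24 + 3*(-3014285*(859356 + 1195700)) = 24 + 3*(-3014285*2055056) = 24 + 3*(-6194524474960) = 24 - 18583573424880 = -18583573424856)
(-1252585 - 4167635)*(I - 2239559) = (-1252585 - 4167635)*(-18583573424856 - 2239559) = -5420220*(-18583575664415) = 100727068487775471300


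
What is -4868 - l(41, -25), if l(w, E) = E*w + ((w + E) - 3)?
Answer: -3856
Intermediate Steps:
l(w, E) = -3 + E + w + E*w (l(w, E) = E*w + ((E + w) - 3) = E*w + (-3 + E + w) = -3 + E + w + E*w)
-4868 - l(41, -25) = -4868 - (-3 - 25 + 41 - 25*41) = -4868 - (-3 - 25 + 41 - 1025) = -4868 - 1*(-1012) = -4868 + 1012 = -3856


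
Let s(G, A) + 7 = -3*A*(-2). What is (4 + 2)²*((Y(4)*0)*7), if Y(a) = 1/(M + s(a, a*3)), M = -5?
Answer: 0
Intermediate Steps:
s(G, A) = -7 + 6*A (s(G, A) = -7 - 3*A*(-2) = -7 + 6*A)
Y(a) = 1/(-12 + 18*a) (Y(a) = 1/(-5 + (-7 + 6*(a*3))) = 1/(-5 + (-7 + 6*(3*a))) = 1/(-5 + (-7 + 18*a)) = 1/(-12 + 18*a))
(4 + 2)²*((Y(4)*0)*7) = (4 + 2)²*(((1/(6*(-2 + 3*4)))*0)*7) = 6²*(((1/(6*(-2 + 12)))*0)*7) = 36*((((⅙)/10)*0)*7) = 36*((((⅙)*(⅒))*0)*7) = 36*(((1/60)*0)*7) = 36*(0*7) = 36*0 = 0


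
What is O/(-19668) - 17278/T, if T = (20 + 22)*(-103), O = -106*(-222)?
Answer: 9917678/3545157 ≈ 2.7975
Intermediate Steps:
O = 23532
T = -4326 (T = 42*(-103) = -4326)
O/(-19668) - 17278/T = 23532/(-19668) - 17278/(-4326) = 23532*(-1/19668) - 17278*(-1/4326) = -1961/1639 + 8639/2163 = 9917678/3545157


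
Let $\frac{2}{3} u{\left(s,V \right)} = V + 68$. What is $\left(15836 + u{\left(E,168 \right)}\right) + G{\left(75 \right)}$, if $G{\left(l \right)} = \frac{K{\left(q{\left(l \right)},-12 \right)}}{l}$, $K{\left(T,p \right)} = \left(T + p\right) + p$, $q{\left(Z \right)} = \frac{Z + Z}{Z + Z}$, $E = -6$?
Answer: $\frac{1214227}{75} \approx 16190.0$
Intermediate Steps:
$q{\left(Z \right)} = 1$ ($q{\left(Z \right)} = \frac{2 Z}{2 Z} = 2 Z \frac{1}{2 Z} = 1$)
$K{\left(T,p \right)} = T + 2 p$
$u{\left(s,V \right)} = 102 + \frac{3 V}{2}$ ($u{\left(s,V \right)} = \frac{3 \left(V + 68\right)}{2} = \frac{3 \left(68 + V\right)}{2} = 102 + \frac{3 V}{2}$)
$G{\left(l \right)} = - \frac{23}{l}$ ($G{\left(l \right)} = \frac{1 + 2 \left(-12\right)}{l} = \frac{1 - 24}{l} = - \frac{23}{l}$)
$\left(15836 + u{\left(E,168 \right)}\right) + G{\left(75 \right)} = \left(15836 + \left(102 + \frac{3}{2} \cdot 168\right)\right) - \frac{23}{75} = \left(15836 + \left(102 + 252\right)\right) - \frac{23}{75} = \left(15836 + 354\right) - \frac{23}{75} = 16190 - \frac{23}{75} = \frac{1214227}{75}$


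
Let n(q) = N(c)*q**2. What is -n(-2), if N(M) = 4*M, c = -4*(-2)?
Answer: -128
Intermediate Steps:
c = 8
n(q) = 32*q**2 (n(q) = (4*8)*q**2 = 32*q**2)
-n(-2) = -32*(-2)**2 = -32*4 = -1*128 = -128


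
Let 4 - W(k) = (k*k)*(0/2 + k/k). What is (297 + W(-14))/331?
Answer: 105/331 ≈ 0.31722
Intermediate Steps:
W(k) = 4 - k² (W(k) = 4 - k*k*(0/2 + k/k) = 4 - k²*(0*(½) + 1) = 4 - k²*(0 + 1) = 4 - k²)
(297 + W(-14))/331 = (297 + (4 - 1*(-14)²))/331 = (297 + (4 - 1*196))*(1/331) = (297 + (4 - 196))*(1/331) = (297 - 192)*(1/331) = 105*(1/331) = 105/331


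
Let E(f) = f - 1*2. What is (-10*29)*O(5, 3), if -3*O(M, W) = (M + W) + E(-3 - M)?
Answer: -580/3 ≈ -193.33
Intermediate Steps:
E(f) = -2 + f (E(f) = f - 2 = -2 + f)
O(M, W) = 5/3 - W/3 (O(M, W) = -((M + W) + (-2 + (-3 - M)))/3 = -((M + W) + (-5 - M))/3 = -(-5 + W)/3 = 5/3 - W/3)
(-10*29)*O(5, 3) = (-10*29)*(5/3 - ⅓*3) = -290*(5/3 - 1) = -290*⅔ = -580/3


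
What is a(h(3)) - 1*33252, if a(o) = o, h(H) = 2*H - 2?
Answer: -33248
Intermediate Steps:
h(H) = -2 + 2*H
a(h(3)) - 1*33252 = (-2 + 2*3) - 1*33252 = (-2 + 6) - 33252 = 4 - 33252 = -33248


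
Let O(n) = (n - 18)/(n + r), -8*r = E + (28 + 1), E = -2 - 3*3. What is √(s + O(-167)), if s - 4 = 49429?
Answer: √22657078437/677 ≈ 222.34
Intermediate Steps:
s = 49433 (s = 4 + 49429 = 49433)
E = -11 (E = -2 - 9 = -11)
r = -9/4 (r = -(-11 + (28 + 1))/8 = -(-11 + 29)/8 = -⅛*18 = -9/4 ≈ -2.2500)
O(n) = (-18 + n)/(-9/4 + n) (O(n) = (n - 18)/(n - 9/4) = (-18 + n)/(-9/4 + n))
√(s + O(-167)) = √(49433 + 4*(-18 - 167)/(-9 + 4*(-167))) = √(49433 + 4*(-185)/(-9 - 668)) = √(49433 + 4*(-185)/(-677)) = √(49433 + 4*(-1/677)*(-185)) = √(49433 + 740/677) = √(33466881/677) = √22657078437/677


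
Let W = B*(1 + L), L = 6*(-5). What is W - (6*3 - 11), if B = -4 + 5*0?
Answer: 109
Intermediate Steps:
B = -4 (B = -4 + 0 = -4)
L = -30
W = 116 (W = -4*(1 - 30) = -4*(-29) = 116)
W - (6*3 - 11) = 116 - (6*3 - 11) = 116 - (18 - 11) = 116 - 1*7 = 116 - 7 = 109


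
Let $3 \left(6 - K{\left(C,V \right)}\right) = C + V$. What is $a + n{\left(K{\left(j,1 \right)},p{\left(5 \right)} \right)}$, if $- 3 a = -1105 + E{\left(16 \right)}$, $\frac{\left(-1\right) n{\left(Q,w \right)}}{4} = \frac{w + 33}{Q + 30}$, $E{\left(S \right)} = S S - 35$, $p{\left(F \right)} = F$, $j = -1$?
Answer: $\frac{2614}{9} \approx 290.44$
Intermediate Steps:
$K{\left(C,V \right)} = 6 - \frac{C}{3} - \frac{V}{3}$ ($K{\left(C,V \right)} = 6 - \frac{C + V}{3} = 6 - \left(\frac{C}{3} + \frac{V}{3}\right) = 6 - \frac{C}{3} - \frac{V}{3}$)
$E{\left(S \right)} = -35 + S^{2}$ ($E{\left(S \right)} = S^{2} - 35 = -35 + S^{2}$)
$n{\left(Q,w \right)} = - \frac{4 \left(33 + w\right)}{30 + Q}$ ($n{\left(Q,w \right)} = - 4 \frac{w + 33}{Q + 30} = - 4 \frac{33 + w}{30 + Q} = - \frac{4 \left(33 + w\right)}{30 + Q}$)
$a = \frac{884}{3}$ ($a = - \frac{-1105 - \left(35 - 16^{2}\right)}{3} = - \frac{-1105 + \left(-35 + 256\right)}{3} = - \frac{-1105 + 221}{3} = \left(- \frac{1}{3}\right) \left(-884\right) = \frac{884}{3} \approx 294.67$)
$a + n{\left(K{\left(j,1 \right)},p{\left(5 \right)} \right)} = \frac{884}{3} + \frac{4 \left(-33 - 5\right)}{30 - -6} = \frac{884}{3} + \frac{4 \left(-33 - 5\right)}{30 + \left(6 + \frac{1}{3} - \frac{1}{3}\right)} = \frac{884}{3} + 4 \frac{1}{30 + 6} \left(-38\right) = \frac{884}{3} + 4 \cdot \frac{1}{36} \left(-38\right) = \frac{884}{3} - \frac{38}{9} = \frac{2614}{9}$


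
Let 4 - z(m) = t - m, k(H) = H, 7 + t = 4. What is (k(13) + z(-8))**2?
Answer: 144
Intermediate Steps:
t = -3 (t = -7 + 4 = -3)
z(m) = 7 + m (z(m) = 4 - (-3 - m) = 4 + (3 + m) = 7 + m)
(k(13) + z(-8))**2 = (13 + (7 - 8))**2 = (13 - 1)**2 = 12**2 = 144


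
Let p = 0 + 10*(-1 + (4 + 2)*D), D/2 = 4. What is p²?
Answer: 220900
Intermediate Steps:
D = 8 (D = 2*4 = 8)
p = 470 (p = 0 + 10*(-1 + (4 + 2)*8) = 0 + 10*(-1 + 6*8) = 0 + 10*(-1 + 48) = 0 + 10*47 = 0 + 470 = 470)
p² = 470² = 220900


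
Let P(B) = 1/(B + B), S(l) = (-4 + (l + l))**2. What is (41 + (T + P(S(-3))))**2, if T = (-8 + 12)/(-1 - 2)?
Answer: 566582809/360000 ≈ 1573.8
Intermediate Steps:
T = -4/3 (T = 4/(-3) = 4*(-1/3) = -4/3 ≈ -1.3333)
S(l) = (-4 + 2*l)**2
P(B) = 1/(2*B)
(41 + (T + P(S(-3))))**2 = (41 + (-4/3 + 1/(2*((4*(-2 - 3)**2)))))**2 = (41 + (-4/3 + 1/(2*((4*(-5)**2)))))**2 = (41 + (-4/3 + 1/(2*((4*25)))))**2 = (41 + (-4/3 + (1/2)/100))**2 = (41 + (-4/3 + (1/2)*(1/100)))**2 = (41 + (-4/3 + 1/200))**2 = (41 - 797/600)**2 = (23803/600)**2 = 566582809/360000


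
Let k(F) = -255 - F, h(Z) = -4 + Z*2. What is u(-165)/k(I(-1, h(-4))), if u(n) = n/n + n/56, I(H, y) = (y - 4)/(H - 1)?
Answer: 109/14728 ≈ 0.0074009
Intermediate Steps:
h(Z) = -4 + 2*Z
I(H, y) = (-4 + y)/(-1 + H)
u(n) = 1 + n/56 (u(n) = 1 + n*(1/56) = 1 + n/56)
u(-165)/k(I(-1, h(-4))) = (1 + (1/56)*(-165))/(-255 - (-4 + (-4 + 2*(-4)))/(-1 - 1)) = (1 - 165/56)/(-255 - (-4 + (-4 - 8))/(-2)) = -109/(56*(-255 - (-1)*(-4 - 12)/2)) = -109/(56*(-255 - (-1)*(-16)/2)) = -109/(56*(-255 - 1*8)) = -109/(56*(-255 - 8)) = -109/56/(-263) = -109/56*(-1/263) = 109/14728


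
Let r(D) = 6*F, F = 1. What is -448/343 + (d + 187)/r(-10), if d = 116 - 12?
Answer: 4625/98 ≈ 47.194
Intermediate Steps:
r(D) = 6 (r(D) = 6*1 = 6)
d = 104
-448/343 + (d + 187)/r(-10) = -448/343 + (104 + 187)/6 = -448*1/343 + 291*(1/6) = -64/49 + 97/2 = 4625/98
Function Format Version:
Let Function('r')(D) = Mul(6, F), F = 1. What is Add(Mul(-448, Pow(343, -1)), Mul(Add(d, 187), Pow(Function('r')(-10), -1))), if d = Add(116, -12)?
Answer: Rational(4625, 98) ≈ 47.194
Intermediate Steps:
Function('r')(D) = 6 (Function('r')(D) = Mul(6, 1) = 6)
d = 104
Add(Mul(-448, Pow(343, -1)), Mul(Add(d, 187), Pow(Function('r')(-10), -1))) = Add(Mul(-448, Pow(343, -1)), Mul(Add(104, 187), Pow(6, -1))) = Add(Mul(-448, Rational(1, 343)), Mul(291, Rational(1, 6))) = Add(Rational(-64, 49), Rational(97, 2)) = Rational(4625, 98)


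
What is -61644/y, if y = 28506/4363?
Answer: -44825462/4751 ≈ -9435.0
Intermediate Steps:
y = 28506/4363 (y = 28506*(1/4363) = 28506/4363 ≈ 6.5336)
-61644/y = -61644/28506/4363 = -61644*4363/28506 = -44825462/4751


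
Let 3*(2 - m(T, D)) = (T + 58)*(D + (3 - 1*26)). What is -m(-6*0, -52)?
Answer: -1452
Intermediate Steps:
m(T, D) = 2 - (-23 + D)*(58 + T)/3 (m(T, D) = 2 - (T + 58)*(D + (3 - 1*26))/3 = 2 - (58 + T)*(D + (3 - 26))/3 = 2 - (58 + T)*(D - 23)/3 = 2 - (58 + T)*(-23 + D)/3 = 2 - (-23 + D)*(58 + T)/3)
-m(-6*0, -52) = -(1340/3 - 58/3*(-52) + 23*(-6*0)/3 - 1/3*(-52)*(-6*0)) = -(1340/3 + 3016/3 + (23/3)*0 - 1/3*(-52)*0) = -(1340/3 + 3016/3 + 0 + 0) = -1*1452 = -1452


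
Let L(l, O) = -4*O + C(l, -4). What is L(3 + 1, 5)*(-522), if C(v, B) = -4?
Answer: 12528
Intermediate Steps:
L(l, O) = -4 - 4*O (L(l, O) = -4*O - 4 = -4 - 4*O)
L(3 + 1, 5)*(-522) = (-4 - 4*5)*(-522) = (-4 - 20)*(-522) = -24*(-522) = 12528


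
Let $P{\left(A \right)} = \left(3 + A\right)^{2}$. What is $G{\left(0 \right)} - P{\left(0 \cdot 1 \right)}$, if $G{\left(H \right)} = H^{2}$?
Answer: $-9$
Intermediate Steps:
$G{\left(0 \right)} - P{\left(0 \cdot 1 \right)} = 0^{2} - \left(3 + 0 \cdot 1\right)^{2} = 0 - \left(3 + 0\right)^{2} = 0 - 3^{2} = 0 - 9 = -9$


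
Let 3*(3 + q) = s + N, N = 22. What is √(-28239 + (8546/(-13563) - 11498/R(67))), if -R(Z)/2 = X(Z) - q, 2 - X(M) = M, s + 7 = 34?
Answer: 61*I*√8588776245170/1062435 ≈ 168.26*I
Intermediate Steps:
s = 27 (s = -7 + 34 = 27)
X(M) = 2 - M
q = 40/3 (q = -3 + (27 + 22)/3 = -3 + (⅓)*49 = -3 + 49/3 = 40/3 ≈ 13.333)
R(Z) = 68/3 + 2*Z (R(Z) = -2*((2 - Z) - 1*40/3) = -2*((2 - Z) - 40/3) = -2*(-34/3 - Z) = 68/3 + 2*Z)
√(-28239 + (8546/(-13563) - 11498/R(67))) = √(-28239 + (8546/(-13563) - 11498/(68/3 + 2*67))) = √(-28239 + (8546*(-1/13563) - 11498/(68/3 + 134))) = √(-28239 + (-8546/13563 - 11498/470/3)) = √(-28239 + (-8546/13563 - 11498*3/470)) = √(-28239 + (-8546/13563 - 17247/235)) = √(-28239 - 235929371/3187305) = √(-90242235266/3187305) = 61*I*√8588776245170/1062435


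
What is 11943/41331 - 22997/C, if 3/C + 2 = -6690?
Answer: 2120224156891/41331 ≈ 5.1299e+7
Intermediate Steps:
C = -3/6692 (C = 3/(-2 - 6690) = 3/(-6692) = 3*(-1/6692) = -3/6692 ≈ -0.00044830)
11943/41331 - 22997/C = 11943/41331 - 22997/(-3/6692) = 11943*(1/41331) - 22997*(-6692/3) = 3981/13777 + 153895924/3 = 2120224156891/41331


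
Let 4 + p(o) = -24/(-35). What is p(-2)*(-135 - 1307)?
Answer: 23896/5 ≈ 4779.2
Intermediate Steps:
p(o) = -116/35 (p(o) = -4 - 24/(-35) = -4 - 24*(-1/35) = -4 + 24/35 = -116/35)
p(-2)*(-135 - 1307) = -116*(-135 - 1307)/35 = -116/35*(-1442) = 23896/5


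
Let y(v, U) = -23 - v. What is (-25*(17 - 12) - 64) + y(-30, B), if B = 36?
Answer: -182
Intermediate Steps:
(-25*(17 - 12) - 64) + y(-30, B) = (-25*(17 - 12) - 64) + (-23 - 1*(-30)) = (-25*5 - 64) + (-23 + 30) = (-125 - 64) + 7 = -189 + 7 = -182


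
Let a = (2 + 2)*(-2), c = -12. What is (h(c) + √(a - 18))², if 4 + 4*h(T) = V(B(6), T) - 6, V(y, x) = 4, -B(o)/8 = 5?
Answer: (3 - 2*I*√26)²/4 ≈ -23.75 - 15.297*I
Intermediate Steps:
a = -8 (a = 4*(-2) = -8)
B(o) = -40 (B(o) = -8*5 = -40)
h(T) = -3/2 (h(T) = -1 + (4 - 6)/4 = -1 + (¼)*(-2) = -1 - ½ = -3/2)
(h(c) + √(a - 18))² = (-3/2 + √(-8 - 18))² = (-3/2 + √(-26))² = (-3/2 + I*√26)²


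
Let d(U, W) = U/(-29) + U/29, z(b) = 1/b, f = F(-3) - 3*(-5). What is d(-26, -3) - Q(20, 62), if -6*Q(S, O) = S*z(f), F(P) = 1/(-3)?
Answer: 5/22 ≈ 0.22727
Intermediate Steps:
F(P) = -1/3
f = 44/3 (f = -1/3 - 3*(-5) = -1/3 + 15 = 44/3 ≈ 14.667)
z(b) = 1/b
d(U, W) = 0 (d(U, W) = U*(-1/29) + U*(1/29) = -U/29 + U/29 = 0)
Q(S, O) = -S/88 (Q(S, O) = -S/(6*44/3) = -S*3/(6*44) = -S/88)
d(-26, -3) - Q(20, 62) = 0 - (-1)*20/88 = 0 - 1*(-5/22) = 0 + 5/22 = 5/22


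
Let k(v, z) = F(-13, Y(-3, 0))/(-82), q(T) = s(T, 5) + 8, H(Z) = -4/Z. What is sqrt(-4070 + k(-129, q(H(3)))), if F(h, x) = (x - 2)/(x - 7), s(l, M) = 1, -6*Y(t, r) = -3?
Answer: I*sqrt(4624972118)/1066 ≈ 63.797*I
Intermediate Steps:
Y(t, r) = 1/2 (Y(t, r) = -1/6*(-3) = 1/2)
F(h, x) = (-2 + x)/(-7 + x)
q(T) = 9 (q(T) = 1 + 8 = 9)
k(v, z) = -3/1066 (k(v, z) = ((-2 + 1/2)/(-7 + 1/2))/(-82) = (-3/2/(-13/2))*(-1/82) = -2/13*(-3/2)*(-1/82) = (3/13)*(-1/82) = -3/1066)
sqrt(-4070 + k(-129, q(H(3)))) = sqrt(-4070 - 3/1066) = sqrt(-4338623/1066) = I*sqrt(4624972118)/1066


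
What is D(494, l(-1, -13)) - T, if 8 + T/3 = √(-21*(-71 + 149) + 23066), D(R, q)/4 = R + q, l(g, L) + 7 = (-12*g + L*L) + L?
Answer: 2644 - 6*√5357 ≈ 2204.9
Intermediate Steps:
l(g, L) = -7 + L + L² - 12*g (l(g, L) = -7 + ((-12*g + L*L) + L) = -7 + ((-12*g + L²) + L) = -7 + ((L² - 12*g) + L) = -7 + (L + L² - 12*g) = -7 + L + L² - 12*g)
D(R, q) = 4*R + 4*q (D(R, q) = 4*(R + q) = 4*R + 4*q)
T = -24 + 6*√5357 (T = -24 + 3*√(-21*(-71 + 149) + 23066) = -24 + 3*√(-21*78 + 23066) = -24 + 3*√(-1638 + 23066) = -24 + 3*√21428 = -24 + 3*(2*√5357) = -24 + 6*√5357 ≈ 415.15)
D(494, l(-1, -13)) - T = (4*494 + 4*(-7 - 13 + (-13)² - 12*(-1))) - (-24 + 6*√5357) = (1976 + 4*(-7 - 13 + 169 + 12)) + (24 - 6*√5357) = (1976 + 4*161) + (24 - 6*√5357) = (1976 + 644) + (24 - 6*√5357) = 2620 + (24 - 6*√5357) = 2644 - 6*√5357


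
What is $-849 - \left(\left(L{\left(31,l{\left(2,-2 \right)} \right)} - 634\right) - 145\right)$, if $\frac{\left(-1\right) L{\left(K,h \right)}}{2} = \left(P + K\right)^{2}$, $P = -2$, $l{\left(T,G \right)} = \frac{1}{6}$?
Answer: $1612$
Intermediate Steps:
$l{\left(T,G \right)} = \frac{1}{6}$
$L{\left(K,h \right)} = - 2 \left(-2 + K\right)^{2}$
$-849 - \left(\left(L{\left(31,l{\left(2,-2 \right)} \right)} - 634\right) - 145\right) = -849 - \left(\left(- 2 \left(-2 + 31\right)^{2} - 634\right) - 145\right) = -849 - \left(\left(- 2 \cdot 29^{2} - 634\right) - 145\right) = -849 - \left(\left(\left(-2\right) 841 - 634\right) - 145\right) = -849 - \left(\left(-1682 - 634\right) - 145\right) = -849 - \left(-2316 - 145\right) = -849 - -2461 = -849 + 2461 = 1612$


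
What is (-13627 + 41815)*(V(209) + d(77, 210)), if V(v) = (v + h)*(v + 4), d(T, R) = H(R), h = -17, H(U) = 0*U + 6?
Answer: 1152945576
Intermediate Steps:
H(U) = 6 (H(U) = 0 + 6 = 6)
d(T, R) = 6
V(v) = (-17 + v)*(4 + v) (V(v) = (v - 17)*(v + 4) = (-17 + v)*(4 + v))
(-13627 + 41815)*(V(209) + d(77, 210)) = (-13627 + 41815)*((-68 + 209² - 13*209) + 6) = 28188*((-68 + 43681 - 2717) + 6) = 28188*(40896 + 6) = 28188*40902 = 1152945576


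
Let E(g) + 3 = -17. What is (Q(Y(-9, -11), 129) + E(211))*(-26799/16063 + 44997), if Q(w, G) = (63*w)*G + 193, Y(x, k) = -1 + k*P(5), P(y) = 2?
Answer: -134973986720976/16063 ≈ -8.4028e+9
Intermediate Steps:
Y(x, k) = -1 + 2*k (Y(x, k) = -1 + k*2 = -1 + 2*k)
E(g) = -20 (E(g) = -3 - 17 = -20)
Q(w, G) = 193 + 63*G*w (Q(w, G) = 63*G*w + 193 = 193 + 63*G*w)
(Q(Y(-9, -11), 129) + E(211))*(-26799/16063 + 44997) = ((193 + 63*129*(-1 + 2*(-11))) - 20)*(-26799/16063 + 44997) = ((193 + 63*129*(-1 - 22)) - 20)*(-26799*1/16063 + 44997) = ((193 + 63*129*(-23)) - 20)*(-26799/16063 + 44997) = ((193 - 186921) - 20)*(722760012/16063) = (-186728 - 20)*(722760012/16063) = -186748*722760012/16063 = -134973986720976/16063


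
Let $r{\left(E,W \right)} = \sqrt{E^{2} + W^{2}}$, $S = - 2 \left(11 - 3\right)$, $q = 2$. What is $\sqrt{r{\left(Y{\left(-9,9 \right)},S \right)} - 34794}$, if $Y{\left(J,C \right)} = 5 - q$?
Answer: $\sqrt{-34794 + \sqrt{265}} \approx 186.49 i$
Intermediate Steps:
$Y{\left(J,C \right)} = 3$ ($Y{\left(J,C \right)} = 5 - 2 = 3$)
$S = -16$ ($S = \left(-2\right) 8 = -16$)
$\sqrt{r{\left(Y{\left(-9,9 \right)},S \right)} - 34794} = \sqrt{\sqrt{3^{2} + \left(-16\right)^{2}} - 34794} = \sqrt{\sqrt{9 + 256} - 34794} = \sqrt{\sqrt{265} - 34794} = \sqrt{-34794 + \sqrt{265}}$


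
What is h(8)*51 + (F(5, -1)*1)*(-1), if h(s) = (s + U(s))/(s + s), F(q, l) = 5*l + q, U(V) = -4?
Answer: 51/4 ≈ 12.750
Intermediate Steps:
F(q, l) = q + 5*l
h(s) = (-4 + s)/(2*s) (h(s) = (s - 4)/(s + s) = (-4 + s)/((2*s)) = (-4 + s)*(1/(2*s)) = (-4 + s)/(2*s))
h(8)*51 + (F(5, -1)*1)*(-1) = ((½)*(-4 + 8)/8)*51 + ((5 + 5*(-1))*1)*(-1) = ((½)*(⅛)*4)*51 + ((5 - 5)*1)*(-1) = (¼)*51 + (0*1)*(-1) = 51/4 + 0*(-1) = 51/4 + 0 = 51/4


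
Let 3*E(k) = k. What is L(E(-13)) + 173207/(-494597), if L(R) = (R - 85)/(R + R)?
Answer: 64024307/6429761 ≈ 9.9575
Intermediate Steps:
E(k) = k/3
L(R) = (-85 + R)/(2*R) (L(R) = (-85 + R)/((2*R)) = (-85 + R)*(1/(2*R)) = (-85 + R)/(2*R))
L(E(-13)) + 173207/(-494597) = (-85 + (1/3)*(-13))/(2*(((1/3)*(-13)))) + 173207/(-494597) = (-85 - 13/3)/(2*(-13/3)) + 173207*(-1/494597) = (1/2)*(-3/13)*(-268/3) - 173207/494597 = 134/13 - 173207/494597 = 64024307/6429761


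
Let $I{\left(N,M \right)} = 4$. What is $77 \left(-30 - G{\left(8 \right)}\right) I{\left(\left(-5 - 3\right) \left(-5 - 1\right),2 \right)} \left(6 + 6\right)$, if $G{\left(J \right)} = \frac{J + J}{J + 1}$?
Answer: $- \frac{352352}{3} \approx -1.1745 \cdot 10^{5}$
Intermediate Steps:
$G{\left(J \right)} = \frac{2 J}{1 + J}$
$77 \left(-30 - G{\left(8 \right)}\right) I{\left(\left(-5 - 3\right) \left(-5 - 1\right),2 \right)} \left(6 + 6\right) = 77 \left(-30 - 2 \cdot 8 \frac{1}{1 + 8}\right) 4 \left(6 + 6\right) = 77 \left(-30 - 2 \cdot 8 \cdot \frac{1}{9}\right) 4 \cdot 12 = 77 \left(-30 - 2 \cdot 8 \cdot \frac{1}{9}\right) 48 = 77 \left(-30 - \frac{16}{9}\right) 48 = 77 \left(- \frac{286}{9}\right) 48 = \left(- \frac{22022}{9}\right) 48 = - \frac{352352}{3}$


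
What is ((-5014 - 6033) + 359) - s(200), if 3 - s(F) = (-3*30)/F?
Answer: -213829/20 ≈ -10691.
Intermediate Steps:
s(F) = 3 + 90/F (s(F) = 3 - (-3*30)/F = 3 - (-90)/F = 3 + 90/F)
((-5014 - 6033) + 359) - s(200) = ((-5014 - 6033) + 359) - (3 + 90/200) = (-11047 + 359) - (3 + 90*(1/200)) = -10688 - (3 + 9/20) = -10688 - 1*69/20 = -10688 - 69/20 = -213829/20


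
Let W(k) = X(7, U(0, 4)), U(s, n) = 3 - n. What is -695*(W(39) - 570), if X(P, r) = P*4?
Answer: 376690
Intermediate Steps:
X(P, r) = 4*P
W(k) = 28 (W(k) = 4*7 = 28)
-695*(W(39) - 570) = -695*(28 - 570) = -695*(-542) = 376690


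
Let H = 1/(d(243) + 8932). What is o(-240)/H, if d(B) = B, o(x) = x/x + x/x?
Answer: 18350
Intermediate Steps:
o(x) = 2 (o(x) = 1 + 1 = 2)
H = 1/9175 (H = 1/(243 + 8932) = 1/9175 ≈ 0.00010899)
o(-240)/H = 2/(1/9175) = 2*9175 = 18350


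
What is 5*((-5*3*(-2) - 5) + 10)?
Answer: 175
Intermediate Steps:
5*((-5*3*(-2) - 5) + 10) = 5*((-15*(-2) - 5) + 10) = 5*((30 - 5) + 10) = 5*(25 + 10) = 5*35 = 175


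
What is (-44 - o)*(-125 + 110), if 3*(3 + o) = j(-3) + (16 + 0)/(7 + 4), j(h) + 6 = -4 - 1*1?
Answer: 6240/11 ≈ 567.27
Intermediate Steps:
j(h) = -11 (j(h) = -6 + (-4 - 1*1) = -6 + (-4 - 1) = -6 - 5 = -11)
o = -68/11 (o = -3 + (-11 + (16 + 0)/(7 + 4))/3 = -3 + (-11 + 16/11)/3 = -3 + (1/3)*(-105/11) = -3 - 35/11 = -68/11 ≈ -6.1818)
(-44 - o)*(-125 + 110) = (-44 - 1*(-68/11))*(-125 + 110) = (-44 + 68/11)*(-15) = -416/11*(-15) = 6240/11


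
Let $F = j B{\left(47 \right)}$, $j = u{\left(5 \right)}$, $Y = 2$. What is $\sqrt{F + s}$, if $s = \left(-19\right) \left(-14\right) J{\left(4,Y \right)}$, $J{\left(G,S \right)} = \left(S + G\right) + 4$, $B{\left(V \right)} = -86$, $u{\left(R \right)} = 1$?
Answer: $3 \sqrt{286} \approx 50.735$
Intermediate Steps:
$j = 1$
$J{\left(G,S \right)} = 4 + G + S$ ($J{\left(G,S \right)} = \left(G + S\right) + 4 = 4 + G + S$)
$F = -86$ ($F = 1 \left(-86\right) = -86$)
$s = 2660$ ($s = \left(-19\right) \left(-14\right) \left(4 + 4 + 2\right) = 266 \cdot 10 = 2660$)
$\sqrt{F + s} = \sqrt{-86 + 2660} = \sqrt{2574} = 3 \sqrt{286}$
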